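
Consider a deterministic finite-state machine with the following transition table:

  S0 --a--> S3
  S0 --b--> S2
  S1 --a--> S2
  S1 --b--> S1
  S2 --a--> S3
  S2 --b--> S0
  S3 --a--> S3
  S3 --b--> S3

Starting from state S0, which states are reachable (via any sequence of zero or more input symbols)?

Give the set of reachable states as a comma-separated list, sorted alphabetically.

BFS from S0:
  visit S0: S0--a-->S3 (new), S0--b-->S2 (new)
  visit S3: S3--a-->S3 (seen), S3--b-->S3 (seen)
  visit S2: S2--a-->S3 (seen), S2--b-->S0 (seen)

Answer: S0, S2, S3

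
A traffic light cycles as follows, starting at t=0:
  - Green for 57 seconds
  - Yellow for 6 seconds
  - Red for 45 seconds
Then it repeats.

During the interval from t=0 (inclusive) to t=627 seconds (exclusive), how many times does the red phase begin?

Cycle = 57+6+45 = 108s
red phase starts at t = k*108 + 63 for k=0,1,2,...
Need k*108+63 < 627 → k < 5.222
k ∈ {0, ..., 5} → 6 starts

Answer: 6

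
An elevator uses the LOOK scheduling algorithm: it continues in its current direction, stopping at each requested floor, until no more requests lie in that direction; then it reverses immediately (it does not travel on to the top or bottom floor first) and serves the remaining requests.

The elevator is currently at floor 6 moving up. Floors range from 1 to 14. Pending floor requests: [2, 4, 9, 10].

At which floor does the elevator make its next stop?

Answer: 9

Derivation:
Current floor: 6, direction: up
Requests above: [9, 10]
Requests below: [2, 4]
Moving up and requests lie above → nearest above is min([9, 10]) = 9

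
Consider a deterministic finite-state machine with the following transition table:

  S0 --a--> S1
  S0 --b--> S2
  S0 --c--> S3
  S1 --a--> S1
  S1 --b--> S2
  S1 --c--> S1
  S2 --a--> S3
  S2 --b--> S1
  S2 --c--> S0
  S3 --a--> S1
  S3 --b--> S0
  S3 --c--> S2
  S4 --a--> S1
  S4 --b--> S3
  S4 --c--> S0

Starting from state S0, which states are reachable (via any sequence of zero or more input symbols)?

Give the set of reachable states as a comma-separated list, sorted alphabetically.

BFS from S0:
  visit S0: S0--a-->S1 (new), S0--b-->S2 (new), S0--c-->S3 (new)
  visit S1: S1--a-->S1 (seen), S1--b-->S2 (seen), S1--c-->S1 (seen)
  visit S2: S2--a-->S3 (seen), S2--b-->S1 (seen), S2--c-->S0 (seen)
  visit S3: S3--a-->S1 (seen), S3--b-->S0 (seen), S3--c-->S2 (seen)

Answer: S0, S1, S2, S3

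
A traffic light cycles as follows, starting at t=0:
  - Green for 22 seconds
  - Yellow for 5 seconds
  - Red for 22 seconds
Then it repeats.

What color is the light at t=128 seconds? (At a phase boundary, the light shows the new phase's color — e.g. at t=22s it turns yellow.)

Cycle length = 22 + 5 + 22 = 49s
t = 128, phase_t = 128 mod 49 = 30
30 >= 27 → RED

Answer: red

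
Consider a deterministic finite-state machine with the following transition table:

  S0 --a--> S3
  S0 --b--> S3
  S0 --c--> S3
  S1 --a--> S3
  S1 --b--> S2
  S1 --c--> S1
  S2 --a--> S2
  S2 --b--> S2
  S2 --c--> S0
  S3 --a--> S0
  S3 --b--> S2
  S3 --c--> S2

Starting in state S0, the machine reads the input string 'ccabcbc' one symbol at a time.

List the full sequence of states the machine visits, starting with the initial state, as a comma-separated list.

Answer: S0, S3, S2, S2, S2, S0, S3, S2

Derivation:
Start: S0
  read 'c': S0 --c--> S3
  read 'c': S3 --c--> S2
  read 'a': S2 --a--> S2
  read 'b': S2 --b--> S2
  read 'c': S2 --c--> S0
  read 'b': S0 --b--> S3
  read 'c': S3 --c--> S2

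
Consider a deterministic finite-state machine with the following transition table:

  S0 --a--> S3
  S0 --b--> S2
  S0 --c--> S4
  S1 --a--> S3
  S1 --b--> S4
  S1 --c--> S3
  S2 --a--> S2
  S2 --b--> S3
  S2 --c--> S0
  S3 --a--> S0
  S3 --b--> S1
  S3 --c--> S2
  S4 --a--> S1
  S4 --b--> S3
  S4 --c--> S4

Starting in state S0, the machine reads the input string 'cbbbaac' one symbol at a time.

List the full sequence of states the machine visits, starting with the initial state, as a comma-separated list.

Start: S0
  read 'c': S0 --c--> S4
  read 'b': S4 --b--> S3
  read 'b': S3 --b--> S1
  read 'b': S1 --b--> S4
  read 'a': S4 --a--> S1
  read 'a': S1 --a--> S3
  read 'c': S3 --c--> S2

Answer: S0, S4, S3, S1, S4, S1, S3, S2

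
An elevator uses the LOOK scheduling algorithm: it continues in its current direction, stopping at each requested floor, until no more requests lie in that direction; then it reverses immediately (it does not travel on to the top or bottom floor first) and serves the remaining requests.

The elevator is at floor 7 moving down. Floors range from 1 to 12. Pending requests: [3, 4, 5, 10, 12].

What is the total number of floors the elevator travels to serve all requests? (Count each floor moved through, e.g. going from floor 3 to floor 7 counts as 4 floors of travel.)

Answer: 13

Derivation:
Start at floor 7 moving down, LOOK stop order: [5, 4, 3, 10, 12]
  7 → 5: |5-7| = 2, total = 2
  5 → 4: |4-5| = 1, total = 3
  4 → 3: |3-4| = 1, total = 4
  3 → 10: |10-3| = 7, total = 11
  10 → 12: |12-10| = 2, total = 13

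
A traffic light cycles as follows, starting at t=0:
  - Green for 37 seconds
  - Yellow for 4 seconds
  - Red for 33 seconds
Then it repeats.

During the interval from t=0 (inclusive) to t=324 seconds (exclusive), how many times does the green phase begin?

Answer: 5

Derivation:
Cycle = 37+4+33 = 74s
green phase starts at t = k*74 + 0 for k=0,1,2,...
Need k*74+0 < 324 → k < 4.378
k ∈ {0, ..., 4} → 5 starts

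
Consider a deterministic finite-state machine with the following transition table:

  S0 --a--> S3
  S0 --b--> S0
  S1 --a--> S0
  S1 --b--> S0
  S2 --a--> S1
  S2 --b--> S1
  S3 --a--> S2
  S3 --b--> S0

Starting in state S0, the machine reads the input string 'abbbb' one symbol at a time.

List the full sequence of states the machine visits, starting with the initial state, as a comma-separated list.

Answer: S0, S3, S0, S0, S0, S0

Derivation:
Start: S0
  read 'a': S0 --a--> S3
  read 'b': S3 --b--> S0
  read 'b': S0 --b--> S0
  read 'b': S0 --b--> S0
  read 'b': S0 --b--> S0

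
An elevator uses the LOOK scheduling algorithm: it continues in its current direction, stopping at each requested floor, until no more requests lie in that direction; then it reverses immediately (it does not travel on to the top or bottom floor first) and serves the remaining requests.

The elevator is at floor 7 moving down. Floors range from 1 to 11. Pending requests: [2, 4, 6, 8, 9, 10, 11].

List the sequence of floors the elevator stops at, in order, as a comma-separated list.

Answer: 6, 4, 2, 8, 9, 10, 11

Derivation:
Current: 7, moving DOWN
Serve below first (descending): [6, 4, 2]
Then reverse, serve above (ascending): [8, 9, 10, 11]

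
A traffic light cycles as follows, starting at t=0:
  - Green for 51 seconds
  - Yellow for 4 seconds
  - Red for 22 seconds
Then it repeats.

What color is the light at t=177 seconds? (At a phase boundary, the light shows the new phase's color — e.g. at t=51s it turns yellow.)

Answer: green

Derivation:
Cycle length = 51 + 4 + 22 = 77s
t = 177, phase_t = 177 mod 77 = 23
23 < 51 (green end) → GREEN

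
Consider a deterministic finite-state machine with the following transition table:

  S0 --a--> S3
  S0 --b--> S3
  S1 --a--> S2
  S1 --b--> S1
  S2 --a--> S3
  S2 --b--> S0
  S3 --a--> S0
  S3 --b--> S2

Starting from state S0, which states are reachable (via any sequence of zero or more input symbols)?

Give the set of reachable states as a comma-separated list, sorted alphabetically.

BFS from S0:
  visit S0: S0--a-->S3 (new), S0--b-->S3 (seen)
  visit S3: S3--a-->S0 (seen), S3--b-->S2 (new)
  visit S2: S2--a-->S3 (seen), S2--b-->S0 (seen)

Answer: S0, S2, S3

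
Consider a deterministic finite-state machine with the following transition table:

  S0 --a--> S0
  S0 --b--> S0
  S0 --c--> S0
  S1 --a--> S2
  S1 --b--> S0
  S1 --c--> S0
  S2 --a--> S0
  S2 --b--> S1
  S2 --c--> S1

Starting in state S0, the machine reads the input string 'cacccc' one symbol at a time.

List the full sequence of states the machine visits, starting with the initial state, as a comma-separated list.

Answer: S0, S0, S0, S0, S0, S0, S0

Derivation:
Start: S0
  read 'c': S0 --c--> S0
  read 'a': S0 --a--> S0
  read 'c': S0 --c--> S0
  read 'c': S0 --c--> S0
  read 'c': S0 --c--> S0
  read 'c': S0 --c--> S0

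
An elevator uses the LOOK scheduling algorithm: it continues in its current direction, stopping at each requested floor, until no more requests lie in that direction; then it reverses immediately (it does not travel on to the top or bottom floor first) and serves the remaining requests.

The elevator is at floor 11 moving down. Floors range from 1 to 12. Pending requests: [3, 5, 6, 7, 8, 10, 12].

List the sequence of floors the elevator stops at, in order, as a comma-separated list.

Answer: 10, 8, 7, 6, 5, 3, 12

Derivation:
Current: 11, moving DOWN
Serve below first (descending): [10, 8, 7, 6, 5, 3]
Then reverse, serve above (ascending): [12]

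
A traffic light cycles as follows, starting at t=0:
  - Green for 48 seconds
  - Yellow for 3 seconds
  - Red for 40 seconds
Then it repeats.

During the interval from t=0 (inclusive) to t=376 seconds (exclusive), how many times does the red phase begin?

Answer: 4

Derivation:
Cycle = 48+3+40 = 91s
red phase starts at t = k*91 + 51 for k=0,1,2,...
Need k*91+51 < 376 → k < 3.571
k ∈ {0, ..., 3} → 4 starts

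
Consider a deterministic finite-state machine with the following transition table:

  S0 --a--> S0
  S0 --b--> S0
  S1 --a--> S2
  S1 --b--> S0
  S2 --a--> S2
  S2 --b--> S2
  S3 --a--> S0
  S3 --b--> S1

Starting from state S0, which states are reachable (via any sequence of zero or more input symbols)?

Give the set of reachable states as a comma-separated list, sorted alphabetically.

Answer: S0

Derivation:
BFS from S0:
  visit S0: S0--a-->S0 (seen), S0--b-->S0 (seen)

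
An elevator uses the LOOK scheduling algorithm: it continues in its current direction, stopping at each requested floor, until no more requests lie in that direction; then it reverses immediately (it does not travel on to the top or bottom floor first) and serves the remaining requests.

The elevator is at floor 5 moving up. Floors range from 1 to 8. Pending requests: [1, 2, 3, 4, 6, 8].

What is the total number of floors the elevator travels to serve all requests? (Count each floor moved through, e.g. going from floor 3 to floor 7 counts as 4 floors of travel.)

Start at floor 5 moving up, LOOK stop order: [6, 8, 4, 3, 2, 1]
  5 → 6: |6-5| = 1, total = 1
  6 → 8: |8-6| = 2, total = 3
  8 → 4: |4-8| = 4, total = 7
  4 → 3: |3-4| = 1, total = 8
  3 → 2: |2-3| = 1, total = 9
  2 → 1: |1-2| = 1, total = 10

Answer: 10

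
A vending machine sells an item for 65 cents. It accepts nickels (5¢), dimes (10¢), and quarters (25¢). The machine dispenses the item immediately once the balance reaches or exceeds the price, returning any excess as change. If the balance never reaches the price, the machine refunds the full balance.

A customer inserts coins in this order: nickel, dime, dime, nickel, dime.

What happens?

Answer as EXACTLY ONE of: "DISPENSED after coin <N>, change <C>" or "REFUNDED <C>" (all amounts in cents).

Price: 65¢
Coin 1 (nickel, 5¢): balance = 5¢
Coin 2 (dime, 10¢): balance = 15¢
Coin 3 (dime, 10¢): balance = 25¢
Coin 4 (nickel, 5¢): balance = 30¢
Coin 5 (dime, 10¢): balance = 40¢
All coins inserted, balance 40¢ < price 65¢ → REFUND 40¢

Answer: REFUNDED 40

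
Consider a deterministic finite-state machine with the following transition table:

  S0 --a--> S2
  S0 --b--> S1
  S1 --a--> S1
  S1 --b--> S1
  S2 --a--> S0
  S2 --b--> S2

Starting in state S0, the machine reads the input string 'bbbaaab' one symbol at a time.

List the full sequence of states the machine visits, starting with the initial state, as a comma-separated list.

Answer: S0, S1, S1, S1, S1, S1, S1, S1

Derivation:
Start: S0
  read 'b': S0 --b--> S1
  read 'b': S1 --b--> S1
  read 'b': S1 --b--> S1
  read 'a': S1 --a--> S1
  read 'a': S1 --a--> S1
  read 'a': S1 --a--> S1
  read 'b': S1 --b--> S1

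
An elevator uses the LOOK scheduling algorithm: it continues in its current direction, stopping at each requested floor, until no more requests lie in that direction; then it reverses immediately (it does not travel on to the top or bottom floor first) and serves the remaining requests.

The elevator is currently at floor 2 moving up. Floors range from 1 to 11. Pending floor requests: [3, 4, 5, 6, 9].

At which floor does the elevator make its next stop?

Answer: 3

Derivation:
Current floor: 2, direction: up
Requests above: [3, 4, 5, 6, 9]
Requests below: []
Moving up and requests lie above → nearest above is min([3, 4, 5, 6, 9]) = 3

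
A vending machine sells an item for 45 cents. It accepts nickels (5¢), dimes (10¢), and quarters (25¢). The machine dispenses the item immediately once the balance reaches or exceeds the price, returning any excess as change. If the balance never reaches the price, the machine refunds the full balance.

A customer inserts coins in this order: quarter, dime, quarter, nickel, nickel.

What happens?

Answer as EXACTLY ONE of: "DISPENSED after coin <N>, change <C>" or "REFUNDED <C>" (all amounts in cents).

Answer: DISPENSED after coin 3, change 15

Derivation:
Price: 45¢
Coin 1 (quarter, 25¢): balance = 25¢
Coin 2 (dime, 10¢): balance = 35¢
Coin 3 (quarter, 25¢): balance = 60¢
  → balance >= price → DISPENSE, change = 60 - 45 = 15¢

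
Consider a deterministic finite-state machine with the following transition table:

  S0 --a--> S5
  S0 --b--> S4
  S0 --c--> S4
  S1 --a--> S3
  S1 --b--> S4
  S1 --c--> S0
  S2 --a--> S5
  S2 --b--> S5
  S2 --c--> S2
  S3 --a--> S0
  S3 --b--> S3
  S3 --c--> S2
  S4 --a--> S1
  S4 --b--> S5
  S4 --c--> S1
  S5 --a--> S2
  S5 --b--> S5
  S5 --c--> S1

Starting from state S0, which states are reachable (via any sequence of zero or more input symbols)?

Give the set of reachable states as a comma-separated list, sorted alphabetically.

Answer: S0, S1, S2, S3, S4, S5

Derivation:
BFS from S0:
  visit S0: S0--a-->S5 (new), S0--b-->S4 (new), S0--c-->S4 (seen)
  visit S5: S5--a-->S2 (new), S5--b-->S5 (seen), S5--c-->S1 (new)
  visit S4: S4--a-->S1 (seen), S4--b-->S5 (seen), S4--c-->S1 (seen)
  visit S2: S2--a-->S5 (seen), S2--b-->S5 (seen), S2--c-->S2 (seen)
  visit S1: S1--a-->S3 (new), S1--b-->S4 (seen), S1--c-->S0 (seen)
  visit S3: S3--a-->S0 (seen), S3--b-->S3 (seen), S3--c-->S2 (seen)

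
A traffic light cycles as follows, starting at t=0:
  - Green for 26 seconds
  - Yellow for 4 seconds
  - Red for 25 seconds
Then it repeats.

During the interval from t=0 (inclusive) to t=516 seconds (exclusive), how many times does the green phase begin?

Answer: 10

Derivation:
Cycle = 26+4+25 = 55s
green phase starts at t = k*55 + 0 for k=0,1,2,...
Need k*55+0 < 516 → k < 9.382
k ∈ {0, ..., 9} → 10 starts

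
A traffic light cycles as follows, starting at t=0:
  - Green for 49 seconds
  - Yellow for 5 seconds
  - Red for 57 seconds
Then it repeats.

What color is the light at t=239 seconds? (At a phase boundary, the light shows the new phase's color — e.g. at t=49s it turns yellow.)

Answer: green

Derivation:
Cycle length = 49 + 5 + 57 = 111s
t = 239, phase_t = 239 mod 111 = 17
17 < 49 (green end) → GREEN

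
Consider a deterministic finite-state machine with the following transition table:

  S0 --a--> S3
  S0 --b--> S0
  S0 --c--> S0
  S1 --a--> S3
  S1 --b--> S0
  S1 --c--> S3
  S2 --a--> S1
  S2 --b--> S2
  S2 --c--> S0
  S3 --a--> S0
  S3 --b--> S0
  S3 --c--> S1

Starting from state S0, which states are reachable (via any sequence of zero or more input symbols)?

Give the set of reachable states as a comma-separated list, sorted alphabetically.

Answer: S0, S1, S3

Derivation:
BFS from S0:
  visit S0: S0--a-->S3 (new), S0--b-->S0 (seen), S0--c-->S0 (seen)
  visit S3: S3--a-->S0 (seen), S3--b-->S0 (seen), S3--c-->S1 (new)
  visit S1: S1--a-->S3 (seen), S1--b-->S0 (seen), S1--c-->S3 (seen)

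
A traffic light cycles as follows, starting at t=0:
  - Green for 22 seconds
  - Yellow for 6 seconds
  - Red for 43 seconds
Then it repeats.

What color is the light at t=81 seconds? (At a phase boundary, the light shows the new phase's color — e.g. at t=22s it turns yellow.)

Cycle length = 22 + 6 + 43 = 71s
t = 81, phase_t = 81 mod 71 = 10
10 < 22 (green end) → GREEN

Answer: green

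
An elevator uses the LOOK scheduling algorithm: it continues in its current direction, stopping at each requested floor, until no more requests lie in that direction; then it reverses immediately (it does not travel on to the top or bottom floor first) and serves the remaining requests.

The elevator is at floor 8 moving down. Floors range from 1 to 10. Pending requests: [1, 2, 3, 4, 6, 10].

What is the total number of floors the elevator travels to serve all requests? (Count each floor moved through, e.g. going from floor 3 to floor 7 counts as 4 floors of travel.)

Answer: 16

Derivation:
Start at floor 8 moving down, LOOK stop order: [6, 4, 3, 2, 1, 10]
  8 → 6: |6-8| = 2, total = 2
  6 → 4: |4-6| = 2, total = 4
  4 → 3: |3-4| = 1, total = 5
  3 → 2: |2-3| = 1, total = 6
  2 → 1: |1-2| = 1, total = 7
  1 → 10: |10-1| = 9, total = 16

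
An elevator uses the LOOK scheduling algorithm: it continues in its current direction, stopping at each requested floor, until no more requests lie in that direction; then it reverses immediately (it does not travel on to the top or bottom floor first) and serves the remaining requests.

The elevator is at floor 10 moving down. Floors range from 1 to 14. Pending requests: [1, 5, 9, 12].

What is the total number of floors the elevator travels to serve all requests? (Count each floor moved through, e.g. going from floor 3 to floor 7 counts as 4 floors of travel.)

Start at floor 10 moving down, LOOK stop order: [9, 5, 1, 12]
  10 → 9: |9-10| = 1, total = 1
  9 → 5: |5-9| = 4, total = 5
  5 → 1: |1-5| = 4, total = 9
  1 → 12: |12-1| = 11, total = 20

Answer: 20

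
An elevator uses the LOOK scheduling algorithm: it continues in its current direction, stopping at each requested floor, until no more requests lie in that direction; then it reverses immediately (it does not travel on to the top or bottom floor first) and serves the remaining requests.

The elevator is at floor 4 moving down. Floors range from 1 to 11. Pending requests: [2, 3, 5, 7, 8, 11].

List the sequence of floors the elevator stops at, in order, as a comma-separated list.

Answer: 3, 2, 5, 7, 8, 11

Derivation:
Current: 4, moving DOWN
Serve below first (descending): [3, 2]
Then reverse, serve above (ascending): [5, 7, 8, 11]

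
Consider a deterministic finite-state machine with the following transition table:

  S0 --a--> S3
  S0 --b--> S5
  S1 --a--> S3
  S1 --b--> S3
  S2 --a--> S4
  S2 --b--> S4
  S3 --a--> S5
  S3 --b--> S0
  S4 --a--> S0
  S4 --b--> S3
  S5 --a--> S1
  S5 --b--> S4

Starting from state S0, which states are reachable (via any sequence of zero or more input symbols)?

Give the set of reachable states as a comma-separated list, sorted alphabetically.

BFS from S0:
  visit S0: S0--a-->S3 (new), S0--b-->S5 (new)
  visit S3: S3--a-->S5 (seen), S3--b-->S0 (seen)
  visit S5: S5--a-->S1 (new), S5--b-->S4 (new)
  visit S1: S1--a-->S3 (seen), S1--b-->S3 (seen)
  visit S4: S4--a-->S0 (seen), S4--b-->S3 (seen)

Answer: S0, S1, S3, S4, S5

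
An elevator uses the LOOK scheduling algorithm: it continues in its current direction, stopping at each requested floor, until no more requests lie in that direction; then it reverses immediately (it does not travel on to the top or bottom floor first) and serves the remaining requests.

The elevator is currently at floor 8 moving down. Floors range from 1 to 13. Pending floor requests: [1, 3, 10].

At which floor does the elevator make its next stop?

Current floor: 8, direction: down
Requests above: [10]
Requests below: [1, 3]
Moving down and requests lie below → nearest below is max([1, 3]) = 3

Answer: 3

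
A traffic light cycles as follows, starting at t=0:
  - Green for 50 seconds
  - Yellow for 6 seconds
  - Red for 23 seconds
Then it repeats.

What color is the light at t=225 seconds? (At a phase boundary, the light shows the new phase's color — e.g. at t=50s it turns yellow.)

Cycle length = 50 + 6 + 23 = 79s
t = 225, phase_t = 225 mod 79 = 67
67 >= 56 → RED

Answer: red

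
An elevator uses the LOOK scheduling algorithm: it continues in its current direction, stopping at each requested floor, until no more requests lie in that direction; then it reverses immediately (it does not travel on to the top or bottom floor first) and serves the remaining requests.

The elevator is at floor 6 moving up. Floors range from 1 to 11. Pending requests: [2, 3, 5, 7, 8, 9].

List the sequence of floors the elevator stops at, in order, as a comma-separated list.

Answer: 7, 8, 9, 5, 3, 2

Derivation:
Current: 6, moving UP
Serve above first (ascending): [7, 8, 9]
Then reverse, serve below (descending): [5, 3, 2]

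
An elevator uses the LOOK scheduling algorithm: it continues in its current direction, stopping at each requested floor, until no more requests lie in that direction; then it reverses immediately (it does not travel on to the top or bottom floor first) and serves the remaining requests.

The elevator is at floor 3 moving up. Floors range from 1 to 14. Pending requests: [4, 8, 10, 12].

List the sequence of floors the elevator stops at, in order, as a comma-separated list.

Answer: 4, 8, 10, 12

Derivation:
Current: 3, moving UP
Serve above first (ascending): [4, 8, 10, 12]
Then reverse, serve below (descending): []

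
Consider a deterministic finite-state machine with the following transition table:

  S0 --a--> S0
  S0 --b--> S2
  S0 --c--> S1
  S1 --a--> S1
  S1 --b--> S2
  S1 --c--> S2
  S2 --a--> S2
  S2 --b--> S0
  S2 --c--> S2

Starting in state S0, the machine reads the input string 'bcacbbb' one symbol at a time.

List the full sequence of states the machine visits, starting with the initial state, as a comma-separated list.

Answer: S0, S2, S2, S2, S2, S0, S2, S0

Derivation:
Start: S0
  read 'b': S0 --b--> S2
  read 'c': S2 --c--> S2
  read 'a': S2 --a--> S2
  read 'c': S2 --c--> S2
  read 'b': S2 --b--> S0
  read 'b': S0 --b--> S2
  read 'b': S2 --b--> S0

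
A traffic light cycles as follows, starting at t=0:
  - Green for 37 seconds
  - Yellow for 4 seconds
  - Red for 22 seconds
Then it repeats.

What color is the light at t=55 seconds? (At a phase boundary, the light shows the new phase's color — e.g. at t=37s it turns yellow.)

Answer: red

Derivation:
Cycle length = 37 + 4 + 22 = 63s
t = 55, phase_t = 55 mod 63 = 55
55 >= 41 → RED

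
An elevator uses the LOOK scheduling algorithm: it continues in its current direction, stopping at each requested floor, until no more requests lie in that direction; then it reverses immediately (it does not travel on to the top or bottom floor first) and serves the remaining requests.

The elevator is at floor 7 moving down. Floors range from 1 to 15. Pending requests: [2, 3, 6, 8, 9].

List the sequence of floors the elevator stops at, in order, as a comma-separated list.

Current: 7, moving DOWN
Serve below first (descending): [6, 3, 2]
Then reverse, serve above (ascending): [8, 9]

Answer: 6, 3, 2, 8, 9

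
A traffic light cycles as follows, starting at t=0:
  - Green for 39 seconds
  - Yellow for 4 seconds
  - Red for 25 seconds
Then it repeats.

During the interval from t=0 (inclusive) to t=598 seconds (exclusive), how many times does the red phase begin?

Answer: 9

Derivation:
Cycle = 39+4+25 = 68s
red phase starts at t = k*68 + 43 for k=0,1,2,...
Need k*68+43 < 598 → k < 8.162
k ∈ {0, ..., 8} → 9 starts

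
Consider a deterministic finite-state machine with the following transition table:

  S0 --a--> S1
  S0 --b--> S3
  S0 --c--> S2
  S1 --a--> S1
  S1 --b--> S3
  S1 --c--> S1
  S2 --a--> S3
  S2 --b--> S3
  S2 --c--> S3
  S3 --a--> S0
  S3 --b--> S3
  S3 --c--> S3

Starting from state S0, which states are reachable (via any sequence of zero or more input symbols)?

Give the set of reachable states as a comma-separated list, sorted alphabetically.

BFS from S0:
  visit S0: S0--a-->S1 (new), S0--b-->S3 (new), S0--c-->S2 (new)
  visit S1: S1--a-->S1 (seen), S1--b-->S3 (seen), S1--c-->S1 (seen)
  visit S3: S3--a-->S0 (seen), S3--b-->S3 (seen), S3--c-->S3 (seen)
  visit S2: S2--a-->S3 (seen), S2--b-->S3 (seen), S2--c-->S3 (seen)

Answer: S0, S1, S2, S3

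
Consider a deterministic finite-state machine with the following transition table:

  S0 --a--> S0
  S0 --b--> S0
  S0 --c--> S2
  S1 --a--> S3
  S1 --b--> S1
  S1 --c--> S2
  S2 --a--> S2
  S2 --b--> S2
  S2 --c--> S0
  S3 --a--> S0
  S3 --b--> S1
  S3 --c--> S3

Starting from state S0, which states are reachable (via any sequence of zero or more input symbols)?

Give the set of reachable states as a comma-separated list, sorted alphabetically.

BFS from S0:
  visit S0: S0--a-->S0 (seen), S0--b-->S0 (seen), S0--c-->S2 (new)
  visit S2: S2--a-->S2 (seen), S2--b-->S2 (seen), S2--c-->S0 (seen)

Answer: S0, S2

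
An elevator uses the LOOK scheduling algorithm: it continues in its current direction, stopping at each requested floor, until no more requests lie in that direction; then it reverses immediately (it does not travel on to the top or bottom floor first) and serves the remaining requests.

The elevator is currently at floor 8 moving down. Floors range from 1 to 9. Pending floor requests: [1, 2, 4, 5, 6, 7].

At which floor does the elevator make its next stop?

Current floor: 8, direction: down
Requests above: []
Requests below: [1, 2, 4, 5, 6, 7]
Moving down and requests lie below → nearest below is max([1, 2, 4, 5, 6, 7]) = 7

Answer: 7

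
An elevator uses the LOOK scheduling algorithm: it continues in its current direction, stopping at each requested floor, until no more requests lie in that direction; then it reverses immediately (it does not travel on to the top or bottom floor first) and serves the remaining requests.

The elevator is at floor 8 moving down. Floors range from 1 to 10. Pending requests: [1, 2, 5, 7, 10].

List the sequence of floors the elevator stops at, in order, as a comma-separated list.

Current: 8, moving DOWN
Serve below first (descending): [7, 5, 2, 1]
Then reverse, serve above (ascending): [10]

Answer: 7, 5, 2, 1, 10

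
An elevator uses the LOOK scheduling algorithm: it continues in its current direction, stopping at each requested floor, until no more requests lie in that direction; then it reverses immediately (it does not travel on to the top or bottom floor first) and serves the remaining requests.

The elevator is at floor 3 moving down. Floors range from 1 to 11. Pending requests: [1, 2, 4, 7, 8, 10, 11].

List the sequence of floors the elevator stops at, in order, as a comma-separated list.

Answer: 2, 1, 4, 7, 8, 10, 11

Derivation:
Current: 3, moving DOWN
Serve below first (descending): [2, 1]
Then reverse, serve above (ascending): [4, 7, 8, 10, 11]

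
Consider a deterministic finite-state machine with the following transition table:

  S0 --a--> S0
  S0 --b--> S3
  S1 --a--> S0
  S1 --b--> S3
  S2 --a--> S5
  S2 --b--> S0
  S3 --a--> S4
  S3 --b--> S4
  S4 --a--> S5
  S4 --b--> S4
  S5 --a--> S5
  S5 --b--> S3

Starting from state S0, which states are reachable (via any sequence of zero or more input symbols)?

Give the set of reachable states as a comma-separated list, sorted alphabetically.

Answer: S0, S3, S4, S5

Derivation:
BFS from S0:
  visit S0: S0--a-->S0 (seen), S0--b-->S3 (new)
  visit S3: S3--a-->S4 (new), S3--b-->S4 (seen)
  visit S4: S4--a-->S5 (new), S4--b-->S4 (seen)
  visit S5: S5--a-->S5 (seen), S5--b-->S3 (seen)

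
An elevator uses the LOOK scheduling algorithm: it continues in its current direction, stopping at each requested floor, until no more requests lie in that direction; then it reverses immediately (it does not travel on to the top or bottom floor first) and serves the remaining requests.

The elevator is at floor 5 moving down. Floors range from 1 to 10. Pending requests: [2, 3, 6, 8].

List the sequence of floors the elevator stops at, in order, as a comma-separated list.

Current: 5, moving DOWN
Serve below first (descending): [3, 2]
Then reverse, serve above (ascending): [6, 8]

Answer: 3, 2, 6, 8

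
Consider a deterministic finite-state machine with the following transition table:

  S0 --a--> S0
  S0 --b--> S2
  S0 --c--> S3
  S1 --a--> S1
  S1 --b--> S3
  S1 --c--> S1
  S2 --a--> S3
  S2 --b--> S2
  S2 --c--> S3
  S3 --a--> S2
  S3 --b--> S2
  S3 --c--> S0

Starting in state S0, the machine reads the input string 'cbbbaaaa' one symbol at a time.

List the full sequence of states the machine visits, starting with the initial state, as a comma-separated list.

Start: S0
  read 'c': S0 --c--> S3
  read 'b': S3 --b--> S2
  read 'b': S2 --b--> S2
  read 'b': S2 --b--> S2
  read 'a': S2 --a--> S3
  read 'a': S3 --a--> S2
  read 'a': S2 --a--> S3
  read 'a': S3 --a--> S2

Answer: S0, S3, S2, S2, S2, S3, S2, S3, S2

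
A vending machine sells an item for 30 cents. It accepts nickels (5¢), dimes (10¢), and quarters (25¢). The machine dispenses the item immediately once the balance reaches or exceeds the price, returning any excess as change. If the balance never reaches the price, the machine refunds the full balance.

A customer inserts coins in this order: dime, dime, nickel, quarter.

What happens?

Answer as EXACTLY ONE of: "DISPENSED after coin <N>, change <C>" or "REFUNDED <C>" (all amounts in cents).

Answer: DISPENSED after coin 4, change 20

Derivation:
Price: 30¢
Coin 1 (dime, 10¢): balance = 10¢
Coin 2 (dime, 10¢): balance = 20¢
Coin 3 (nickel, 5¢): balance = 25¢
Coin 4 (quarter, 25¢): balance = 50¢
  → balance >= price → DISPENSE, change = 50 - 30 = 20¢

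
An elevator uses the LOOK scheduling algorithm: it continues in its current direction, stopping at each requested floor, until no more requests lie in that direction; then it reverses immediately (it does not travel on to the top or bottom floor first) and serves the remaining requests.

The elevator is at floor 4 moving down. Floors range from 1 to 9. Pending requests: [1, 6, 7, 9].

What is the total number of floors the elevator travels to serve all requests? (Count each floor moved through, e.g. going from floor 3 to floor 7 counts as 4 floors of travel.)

Answer: 11

Derivation:
Start at floor 4 moving down, LOOK stop order: [1, 6, 7, 9]
  4 → 1: |1-4| = 3, total = 3
  1 → 6: |6-1| = 5, total = 8
  6 → 7: |7-6| = 1, total = 9
  7 → 9: |9-7| = 2, total = 11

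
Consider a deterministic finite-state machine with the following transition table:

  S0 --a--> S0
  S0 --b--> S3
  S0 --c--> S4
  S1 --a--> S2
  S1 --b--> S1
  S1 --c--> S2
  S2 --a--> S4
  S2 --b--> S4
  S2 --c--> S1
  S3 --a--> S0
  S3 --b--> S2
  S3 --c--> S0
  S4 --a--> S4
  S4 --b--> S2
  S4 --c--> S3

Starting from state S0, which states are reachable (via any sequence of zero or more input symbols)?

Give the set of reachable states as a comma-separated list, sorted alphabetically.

BFS from S0:
  visit S0: S0--a-->S0 (seen), S0--b-->S3 (new), S0--c-->S4 (new)
  visit S3: S3--a-->S0 (seen), S3--b-->S2 (new), S3--c-->S0 (seen)
  visit S4: S4--a-->S4 (seen), S4--b-->S2 (seen), S4--c-->S3 (seen)
  visit S2: S2--a-->S4 (seen), S2--b-->S4 (seen), S2--c-->S1 (new)
  visit S1: S1--a-->S2 (seen), S1--b-->S1 (seen), S1--c-->S2 (seen)

Answer: S0, S1, S2, S3, S4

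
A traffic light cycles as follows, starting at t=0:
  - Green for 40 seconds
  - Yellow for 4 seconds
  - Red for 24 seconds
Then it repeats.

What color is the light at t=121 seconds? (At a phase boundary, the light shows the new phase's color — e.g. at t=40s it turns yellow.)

Answer: red

Derivation:
Cycle length = 40 + 4 + 24 = 68s
t = 121, phase_t = 121 mod 68 = 53
53 >= 44 → RED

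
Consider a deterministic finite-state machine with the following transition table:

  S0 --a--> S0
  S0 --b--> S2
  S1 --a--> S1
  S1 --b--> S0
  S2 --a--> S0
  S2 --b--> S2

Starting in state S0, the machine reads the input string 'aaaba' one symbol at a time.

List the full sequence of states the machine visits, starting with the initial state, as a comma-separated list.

Start: S0
  read 'a': S0 --a--> S0
  read 'a': S0 --a--> S0
  read 'a': S0 --a--> S0
  read 'b': S0 --b--> S2
  read 'a': S2 --a--> S0

Answer: S0, S0, S0, S0, S2, S0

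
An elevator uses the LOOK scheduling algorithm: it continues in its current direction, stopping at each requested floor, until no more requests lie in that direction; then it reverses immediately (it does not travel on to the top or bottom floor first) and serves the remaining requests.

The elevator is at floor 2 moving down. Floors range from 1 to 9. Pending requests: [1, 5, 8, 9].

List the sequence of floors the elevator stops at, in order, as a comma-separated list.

Answer: 1, 5, 8, 9

Derivation:
Current: 2, moving DOWN
Serve below first (descending): [1]
Then reverse, serve above (ascending): [5, 8, 9]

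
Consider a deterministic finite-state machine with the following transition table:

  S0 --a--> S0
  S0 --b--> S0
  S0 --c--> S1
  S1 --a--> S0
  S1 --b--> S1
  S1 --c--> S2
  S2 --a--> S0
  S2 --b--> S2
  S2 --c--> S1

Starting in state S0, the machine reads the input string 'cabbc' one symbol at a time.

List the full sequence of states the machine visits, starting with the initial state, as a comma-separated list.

Start: S0
  read 'c': S0 --c--> S1
  read 'a': S1 --a--> S0
  read 'b': S0 --b--> S0
  read 'b': S0 --b--> S0
  read 'c': S0 --c--> S1

Answer: S0, S1, S0, S0, S0, S1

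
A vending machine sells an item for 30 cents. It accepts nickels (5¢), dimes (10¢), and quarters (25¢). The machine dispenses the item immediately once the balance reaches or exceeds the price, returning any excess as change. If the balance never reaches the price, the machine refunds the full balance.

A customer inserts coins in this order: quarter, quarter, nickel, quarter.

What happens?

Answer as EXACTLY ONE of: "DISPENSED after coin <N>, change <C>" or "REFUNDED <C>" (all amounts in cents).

Price: 30¢
Coin 1 (quarter, 25¢): balance = 25¢
Coin 2 (quarter, 25¢): balance = 50¢
  → balance >= price → DISPENSE, change = 50 - 30 = 20¢

Answer: DISPENSED after coin 2, change 20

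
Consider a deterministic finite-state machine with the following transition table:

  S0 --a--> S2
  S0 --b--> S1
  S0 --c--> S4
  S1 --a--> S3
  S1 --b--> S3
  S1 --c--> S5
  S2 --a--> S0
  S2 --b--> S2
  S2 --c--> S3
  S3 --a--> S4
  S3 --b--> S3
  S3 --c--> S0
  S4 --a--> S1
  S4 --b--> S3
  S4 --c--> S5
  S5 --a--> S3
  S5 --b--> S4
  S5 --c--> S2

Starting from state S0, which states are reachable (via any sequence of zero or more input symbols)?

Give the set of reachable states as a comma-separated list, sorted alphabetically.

Answer: S0, S1, S2, S3, S4, S5

Derivation:
BFS from S0:
  visit S0: S0--a-->S2 (new), S0--b-->S1 (new), S0--c-->S4 (new)
  visit S2: S2--a-->S0 (seen), S2--b-->S2 (seen), S2--c-->S3 (new)
  visit S1: S1--a-->S3 (seen), S1--b-->S3 (seen), S1--c-->S5 (new)
  visit S4: S4--a-->S1 (seen), S4--b-->S3 (seen), S4--c-->S5 (seen)
  visit S3: S3--a-->S4 (seen), S3--b-->S3 (seen), S3--c-->S0 (seen)
  visit S5: S5--a-->S3 (seen), S5--b-->S4 (seen), S5--c-->S2 (seen)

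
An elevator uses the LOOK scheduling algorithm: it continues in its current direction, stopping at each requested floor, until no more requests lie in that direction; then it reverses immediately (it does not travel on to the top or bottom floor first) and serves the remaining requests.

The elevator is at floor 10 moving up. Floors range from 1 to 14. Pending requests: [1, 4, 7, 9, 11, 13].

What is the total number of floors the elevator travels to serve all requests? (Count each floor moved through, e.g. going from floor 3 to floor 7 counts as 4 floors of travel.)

Start at floor 10 moving up, LOOK stop order: [11, 13, 9, 7, 4, 1]
  10 → 11: |11-10| = 1, total = 1
  11 → 13: |13-11| = 2, total = 3
  13 → 9: |9-13| = 4, total = 7
  9 → 7: |7-9| = 2, total = 9
  7 → 4: |4-7| = 3, total = 12
  4 → 1: |1-4| = 3, total = 15

Answer: 15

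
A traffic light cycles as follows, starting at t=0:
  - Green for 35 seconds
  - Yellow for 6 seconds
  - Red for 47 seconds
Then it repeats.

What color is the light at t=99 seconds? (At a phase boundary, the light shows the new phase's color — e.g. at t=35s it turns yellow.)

Cycle length = 35 + 6 + 47 = 88s
t = 99, phase_t = 99 mod 88 = 11
11 < 35 (green end) → GREEN

Answer: green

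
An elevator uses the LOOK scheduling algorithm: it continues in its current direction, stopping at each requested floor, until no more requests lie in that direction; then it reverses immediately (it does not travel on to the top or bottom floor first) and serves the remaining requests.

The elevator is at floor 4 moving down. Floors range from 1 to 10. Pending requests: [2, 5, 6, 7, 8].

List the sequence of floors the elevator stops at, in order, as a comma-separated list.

Current: 4, moving DOWN
Serve below first (descending): [2]
Then reverse, serve above (ascending): [5, 6, 7, 8]

Answer: 2, 5, 6, 7, 8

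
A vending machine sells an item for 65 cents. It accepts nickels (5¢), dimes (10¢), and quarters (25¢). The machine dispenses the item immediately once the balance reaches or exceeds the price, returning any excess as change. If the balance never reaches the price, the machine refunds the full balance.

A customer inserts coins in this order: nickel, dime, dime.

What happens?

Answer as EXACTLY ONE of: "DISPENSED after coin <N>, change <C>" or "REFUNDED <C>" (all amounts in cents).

Price: 65¢
Coin 1 (nickel, 5¢): balance = 5¢
Coin 2 (dime, 10¢): balance = 15¢
Coin 3 (dime, 10¢): balance = 25¢
All coins inserted, balance 25¢ < price 65¢ → REFUND 25¢

Answer: REFUNDED 25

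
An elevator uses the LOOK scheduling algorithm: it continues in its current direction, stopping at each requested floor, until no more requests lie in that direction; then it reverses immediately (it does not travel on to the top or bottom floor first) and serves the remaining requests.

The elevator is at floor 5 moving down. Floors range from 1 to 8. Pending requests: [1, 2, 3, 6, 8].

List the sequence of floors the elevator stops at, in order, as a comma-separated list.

Answer: 3, 2, 1, 6, 8

Derivation:
Current: 5, moving DOWN
Serve below first (descending): [3, 2, 1]
Then reverse, serve above (ascending): [6, 8]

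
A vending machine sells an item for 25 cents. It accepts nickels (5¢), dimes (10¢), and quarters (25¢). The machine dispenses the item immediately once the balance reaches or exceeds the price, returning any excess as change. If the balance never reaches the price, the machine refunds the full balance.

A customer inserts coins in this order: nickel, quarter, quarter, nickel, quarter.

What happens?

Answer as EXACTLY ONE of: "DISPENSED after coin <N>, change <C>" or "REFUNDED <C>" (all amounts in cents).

Answer: DISPENSED after coin 2, change 5

Derivation:
Price: 25¢
Coin 1 (nickel, 5¢): balance = 5¢
Coin 2 (quarter, 25¢): balance = 30¢
  → balance >= price → DISPENSE, change = 30 - 25 = 5¢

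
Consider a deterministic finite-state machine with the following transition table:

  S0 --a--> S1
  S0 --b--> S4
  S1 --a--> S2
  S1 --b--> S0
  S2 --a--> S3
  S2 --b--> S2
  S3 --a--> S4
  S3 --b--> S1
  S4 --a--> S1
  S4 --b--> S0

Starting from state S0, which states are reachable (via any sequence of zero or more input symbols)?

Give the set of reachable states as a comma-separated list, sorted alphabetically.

Answer: S0, S1, S2, S3, S4

Derivation:
BFS from S0:
  visit S0: S0--a-->S1 (new), S0--b-->S4 (new)
  visit S1: S1--a-->S2 (new), S1--b-->S0 (seen)
  visit S4: S4--a-->S1 (seen), S4--b-->S0 (seen)
  visit S2: S2--a-->S3 (new), S2--b-->S2 (seen)
  visit S3: S3--a-->S4 (seen), S3--b-->S1 (seen)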